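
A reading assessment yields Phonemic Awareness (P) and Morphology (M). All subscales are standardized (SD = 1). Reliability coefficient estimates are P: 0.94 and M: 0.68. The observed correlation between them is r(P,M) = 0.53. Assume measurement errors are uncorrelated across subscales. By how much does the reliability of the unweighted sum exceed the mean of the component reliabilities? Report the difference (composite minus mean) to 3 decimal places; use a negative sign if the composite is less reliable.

Var(sum) = 2 + 1.06 = 3.06; true-score variance = 1.62 + 1.06 = 2.68; composite reliability = 0.8758.
Mean component reliability = 0.8100.
Difference = 0.8758 − 0.8100 = 0.066.

0.066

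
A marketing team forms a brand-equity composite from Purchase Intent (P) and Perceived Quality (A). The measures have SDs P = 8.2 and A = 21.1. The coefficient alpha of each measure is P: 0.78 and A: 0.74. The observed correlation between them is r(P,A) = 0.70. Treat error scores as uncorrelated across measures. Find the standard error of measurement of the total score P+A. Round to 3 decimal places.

Var(total) = 512.45 + 242.228 = 754.678.
True-score variance = 381.903 + 242.228 = 624.131, so reliability = 0.8270.
Error variance = 754.678 − 624.131 = 130.547; SEM = √130.547 = 11.426.

11.426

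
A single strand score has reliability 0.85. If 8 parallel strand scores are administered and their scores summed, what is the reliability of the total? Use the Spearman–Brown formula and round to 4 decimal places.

ρ_k = kρ / (1 + (k−1)ρ) = 8·0.85 / (1 + 7·0.85) = 6.800 / 6.950 = 0.9784.

0.9784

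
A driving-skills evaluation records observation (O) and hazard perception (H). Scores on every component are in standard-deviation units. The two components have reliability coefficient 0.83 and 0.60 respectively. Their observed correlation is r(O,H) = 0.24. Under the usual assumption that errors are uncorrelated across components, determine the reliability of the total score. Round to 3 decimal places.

Var(O+H) = 2 + 2·[0.24] = 2 + 0.48 = 2.48.
Under uncorrelated errors the observed covariances equal the true-score covariances, so only the own-variance terms attenuate.
True-score variance = [0.83 + 0.60] + 0.48 = 1.43 + 0.48 = 1.91.
Reliability = 1.91 / 2.48 = 0.770.

0.770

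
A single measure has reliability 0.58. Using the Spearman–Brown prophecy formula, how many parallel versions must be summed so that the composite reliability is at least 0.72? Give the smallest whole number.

k ≥ ρ*(1−ρ₁)/(ρ₁(1−ρ*)) = 0.72·0.42 / (0.58·0.28) = 1.862.
Smallest integer k = 2.

2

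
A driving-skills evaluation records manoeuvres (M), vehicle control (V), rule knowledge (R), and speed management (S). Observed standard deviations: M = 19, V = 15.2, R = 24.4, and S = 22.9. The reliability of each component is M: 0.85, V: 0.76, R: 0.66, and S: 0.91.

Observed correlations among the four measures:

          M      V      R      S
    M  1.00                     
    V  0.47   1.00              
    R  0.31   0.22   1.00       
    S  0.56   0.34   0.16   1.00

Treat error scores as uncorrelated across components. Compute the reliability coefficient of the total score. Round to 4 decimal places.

Var(M+V+R+S) = 19² + 15.2² + 24.4² + 22.9² + 2·[19·15.2·0.47 + 19·24.4·0.31 + 19·22.9·0.56 + 15.2·24.4·0.22 + 15.2·22.9·0.34 + 24.4·22.9·0.16] = 1711.81 + 1624.9 = 3336.71.
Under uncorrelated errors the observed covariances equal the true-score covariances, so only the own-variance terms attenuate.
True-score variance = [19²·0.85 + 15.2²·0.76 + 24.4²·0.66 + 22.9²·0.91] + 1624.9 = 1352.59 + 1624.9 = 2977.49.
Reliability = 2977.49 / 3336.71 = 0.8923.

0.8923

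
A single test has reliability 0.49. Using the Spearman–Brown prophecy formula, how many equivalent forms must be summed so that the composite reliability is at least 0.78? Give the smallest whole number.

4

k ≥ ρ*(1−ρ₁)/(ρ₁(1−ρ*)) = 0.78·0.51 / (0.49·0.22) = 3.690.
Smallest integer k = 4.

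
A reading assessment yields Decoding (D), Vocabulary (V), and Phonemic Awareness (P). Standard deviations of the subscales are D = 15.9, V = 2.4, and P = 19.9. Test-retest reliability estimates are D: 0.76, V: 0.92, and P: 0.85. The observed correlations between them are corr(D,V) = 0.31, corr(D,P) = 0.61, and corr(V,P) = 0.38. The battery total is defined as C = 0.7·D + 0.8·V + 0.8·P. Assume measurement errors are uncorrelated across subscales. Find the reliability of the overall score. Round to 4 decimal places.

0.8926

Var(C) = 0.7²·15.9² + 0.8²·2.4² + 0.8²·19.9² + 2·[0.56·15.9·2.4·0.31 + 0.56·15.9·19.9·0.61 + 0.64·2.4·19.9·0.38] = 381.01 + 252.651 = 633.661.
Because errors are independent across components, Cov(Tᵢ,Tⱼ) = Cov(Xᵢ,Xⱼ); the off-diagonal part of the true-score variance is the same as above.
True-score variance = [0.7²·15.9²·0.76 + 0.8²·2.4²·0.92 + 0.8²·19.9²·0.85] + 252.651 = 312.967 + 252.651 = 565.618.
Reliability = 565.618 / 633.661 = 0.8926.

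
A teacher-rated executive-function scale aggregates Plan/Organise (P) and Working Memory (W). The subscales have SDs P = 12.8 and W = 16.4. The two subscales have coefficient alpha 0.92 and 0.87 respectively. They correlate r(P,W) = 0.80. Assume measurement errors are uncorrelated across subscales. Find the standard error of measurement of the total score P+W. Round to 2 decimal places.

Var(total) = 432.8 + 335.872 = 768.672.
True-score variance = 384.728 + 335.872 = 720.6, so reliability = 0.9375.
Error variance = 768.672 − 720.6 = 48.072; SEM = √48.072 = 6.93.

6.93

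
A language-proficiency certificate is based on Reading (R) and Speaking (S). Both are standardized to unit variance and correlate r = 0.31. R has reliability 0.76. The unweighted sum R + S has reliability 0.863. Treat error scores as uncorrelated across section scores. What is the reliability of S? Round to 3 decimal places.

0.881

Var(R+S) = 2 + 2·0.31 = 2.620.
True-score variance = ρ_R + ρ_S + 2·0.31, so 0.863 = (0.76 + ρ_S + 0.62) / 2.620.
ρ_S = 0.863·2.620 − 0.76 − 0.62 = 0.881.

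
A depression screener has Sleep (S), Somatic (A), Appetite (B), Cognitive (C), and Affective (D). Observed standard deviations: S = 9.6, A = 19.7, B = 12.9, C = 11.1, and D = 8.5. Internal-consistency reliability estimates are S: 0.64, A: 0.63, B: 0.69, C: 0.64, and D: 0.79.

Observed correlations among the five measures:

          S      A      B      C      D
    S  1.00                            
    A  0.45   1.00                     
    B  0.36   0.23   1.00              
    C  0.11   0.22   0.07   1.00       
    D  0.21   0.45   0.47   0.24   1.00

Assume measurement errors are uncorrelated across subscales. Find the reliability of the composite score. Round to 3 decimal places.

0.830

Var(S+A+B+C+D) = 9.6² + 19.7² + 12.9² + 11.1² + 8.5² + 2·[9.6·19.7·0.45 + 9.6·12.9·0.36 + 9.6·11.1·0.11 + 9.6·8.5·0.21 + 19.7·12.9·0.23 + 19.7·11.1·0.22 + 19.7·8.5·0.45 + 12.9·11.1·0.07 + 12.9·8.5·0.47 + 11.1·8.5·0.24] = 842.12 + 849.313 = 1691.43.
With uncorrelated errors the cross-covariances are all true-score covariance, so they carry over unchanged; only the diagonal terms shrink to ρᵢσᵢ².
True-score variance = [9.6²·0.64 + 19.7²·0.63 + 12.9²·0.69 + 11.1²·0.64 + 8.5²·0.79] + 849.313 = 554.234 + 849.313 = 1403.55.
Reliability = 1403.55 / 1691.43 = 0.830.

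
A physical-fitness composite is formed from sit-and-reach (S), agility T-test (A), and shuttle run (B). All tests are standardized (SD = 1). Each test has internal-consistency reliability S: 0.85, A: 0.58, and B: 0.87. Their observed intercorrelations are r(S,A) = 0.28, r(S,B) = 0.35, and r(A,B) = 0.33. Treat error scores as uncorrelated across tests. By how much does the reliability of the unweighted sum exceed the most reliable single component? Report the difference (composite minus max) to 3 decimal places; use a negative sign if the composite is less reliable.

Var(sum) = 3 + 1.92 = 4.92; true-score variance = 2.3 + 1.92 = 4.22; composite reliability = 0.8577.
Max component reliability = 0.8700.
Difference = 0.8577 − 0.8700 = -0.012.

-0.012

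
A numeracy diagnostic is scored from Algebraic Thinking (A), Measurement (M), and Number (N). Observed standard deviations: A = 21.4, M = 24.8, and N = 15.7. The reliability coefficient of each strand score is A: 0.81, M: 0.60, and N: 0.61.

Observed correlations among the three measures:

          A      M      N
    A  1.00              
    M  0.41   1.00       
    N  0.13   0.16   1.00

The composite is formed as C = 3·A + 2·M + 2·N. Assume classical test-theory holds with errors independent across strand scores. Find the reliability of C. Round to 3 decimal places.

0.808

Var(C) = 3²·21.4² + 2²·24.8² + 2²·15.7² + 2·[6·21.4·24.8·0.41 + 6·21.4·15.7·0.13 + 4·24.8·15.7·0.16] = 7567.76 + 3633.65 = 11201.4.
Because errors are independent across components, Cov(Tᵢ,Tⱼ) = Cov(Xᵢ,Xⱼ); the off-diagonal part of the true-score variance is the same as above.
True-score variance = [3²·21.4²·0.81 + 2²·24.8²·0.60 + 2²·15.7²·0.61] + 3633.65 = 5416.06 + 3633.65 = 9049.71.
Reliability = 9049.71 / 11201.4 = 0.808.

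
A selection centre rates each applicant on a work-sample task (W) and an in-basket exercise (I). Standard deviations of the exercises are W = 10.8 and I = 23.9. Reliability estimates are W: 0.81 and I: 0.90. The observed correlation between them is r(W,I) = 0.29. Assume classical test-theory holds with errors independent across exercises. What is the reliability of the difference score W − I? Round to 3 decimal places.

Var(W−I) = 10.8² + 23.9² − 2·10.8·23.9·0.29 = 687.85 − 149.71 = 538.14.
Because errors are independent across components, Cov(Tᵢ,Tⱼ) = Cov(Xᵢ,Xⱼ); the off-diagonal part of the true-score variance is the same as above.
True-score variance = [10.8²·0.81 + 23.9²·0.90] − 149.71 = 608.567 − 149.71 = 458.858.
Reliability = 458.858 / 538.14 = 0.853.

0.853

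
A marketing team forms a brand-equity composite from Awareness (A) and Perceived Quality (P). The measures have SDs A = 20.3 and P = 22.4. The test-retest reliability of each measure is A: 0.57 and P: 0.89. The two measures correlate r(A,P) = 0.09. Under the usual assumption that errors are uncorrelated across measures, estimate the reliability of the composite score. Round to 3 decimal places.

0.767

Var(A+P) = 20.3² + 22.4² + 2·[20.3·22.4·0.09] = 913.85 + 81.8496 = 995.7.
Because errors are independent across components, Cov(Tᵢ,Tⱼ) = Cov(Xᵢ,Xⱼ); the off-diagonal part of the true-score variance is the same as above.
True-score variance = [20.3²·0.57 + 22.4²·0.89] + 81.8496 = 681.458 + 81.8496 = 763.307.
Reliability = 763.307 / 995.7 = 0.767.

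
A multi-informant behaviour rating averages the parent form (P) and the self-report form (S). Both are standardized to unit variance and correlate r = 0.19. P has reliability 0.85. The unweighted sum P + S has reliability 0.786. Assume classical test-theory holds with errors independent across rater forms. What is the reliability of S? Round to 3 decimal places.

0.641

Var(P+S) = 2 + 2·0.19 = 2.380.
True-score variance = ρ_P + ρ_S + 2·0.19, so 0.786 = (0.85 + ρ_S + 0.38) / 2.380.
ρ_S = 0.786·2.380 − 0.85 − 0.38 = 0.641.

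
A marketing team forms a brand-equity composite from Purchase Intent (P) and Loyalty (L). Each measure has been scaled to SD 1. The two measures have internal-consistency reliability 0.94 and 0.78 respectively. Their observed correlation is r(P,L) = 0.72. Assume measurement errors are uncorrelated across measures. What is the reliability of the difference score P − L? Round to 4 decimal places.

0.5000

Var(P−L) = 1 + 1 − 2·0.72 = 2 − 1.44 = 0.56.
Under uncorrelated errors the observed covariances equal the true-score covariances, so only the own-variance terms attenuate.
True-score variance = [0.94 + 0.78] − 1.44 = 1.72 − 1.44 = 0.28.
Reliability = 0.28 / 0.56 = 0.5000.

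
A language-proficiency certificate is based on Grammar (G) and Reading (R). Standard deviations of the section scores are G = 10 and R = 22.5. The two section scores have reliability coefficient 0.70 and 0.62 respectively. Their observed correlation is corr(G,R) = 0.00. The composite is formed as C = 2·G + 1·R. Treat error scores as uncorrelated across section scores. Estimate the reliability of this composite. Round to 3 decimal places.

Var(C) = 2²·10² + 22.5² + 2·[2·10·22.5·0.00] = 906.25 + 0 = 906.25.
Under uncorrelated errors the observed covariances equal the true-score covariances, so only the own-variance terms attenuate.
True-score variance = [2²·10²·0.70 + 22.5²·0.62] + 0 = 593.875 + 0 = 593.875.
Reliability = 593.875 / 906.25 = 0.655.

0.655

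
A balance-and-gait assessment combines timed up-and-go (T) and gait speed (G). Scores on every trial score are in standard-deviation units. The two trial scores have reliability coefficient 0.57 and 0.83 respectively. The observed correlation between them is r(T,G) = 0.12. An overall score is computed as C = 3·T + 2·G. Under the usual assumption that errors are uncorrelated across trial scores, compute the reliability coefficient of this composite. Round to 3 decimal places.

0.685

Var(C) = 3² + 2² + 2·[6·0.12] = 13 + 1.44 = 14.44.
With uncorrelated errors the cross-covariances are all true-score covariance, so they carry over unchanged; only the diagonal terms shrink to ρᵢσᵢ².
True-score variance = [3²·0.57 + 2²·0.83] + 1.44 = 8.45 + 1.44 = 9.89.
Reliability = 9.89 / 14.44 = 0.685.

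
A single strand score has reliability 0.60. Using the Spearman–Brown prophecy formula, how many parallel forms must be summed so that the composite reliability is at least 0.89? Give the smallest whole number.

6

k ≥ ρ*(1−ρ₁)/(ρ₁(1−ρ*)) = 0.89·0.40 / (0.60·0.11) = 5.394.
Smallest integer k = 6.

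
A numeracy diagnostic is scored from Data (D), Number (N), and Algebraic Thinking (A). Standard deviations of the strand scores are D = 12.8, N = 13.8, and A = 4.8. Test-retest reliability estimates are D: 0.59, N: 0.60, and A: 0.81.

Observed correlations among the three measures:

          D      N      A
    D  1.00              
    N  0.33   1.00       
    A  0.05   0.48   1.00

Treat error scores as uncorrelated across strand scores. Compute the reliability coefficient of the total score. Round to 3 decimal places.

Var(D+N+A) = 12.8² + 13.8² + 4.8² + 2·[12.8·13.8·0.33 + 12.8·4.8·0.05 + 13.8·4.8·0.48] = 377.32 + 186.317 = 563.637.
Under uncorrelated errors the observed covariances equal the true-score covariances, so only the own-variance terms attenuate.
True-score variance = [12.8²·0.59 + 13.8²·0.60 + 4.8²·0.81] + 186.317 = 229.592 + 186.317 = 415.909.
Reliability = 415.909 / 563.637 = 0.738.

0.738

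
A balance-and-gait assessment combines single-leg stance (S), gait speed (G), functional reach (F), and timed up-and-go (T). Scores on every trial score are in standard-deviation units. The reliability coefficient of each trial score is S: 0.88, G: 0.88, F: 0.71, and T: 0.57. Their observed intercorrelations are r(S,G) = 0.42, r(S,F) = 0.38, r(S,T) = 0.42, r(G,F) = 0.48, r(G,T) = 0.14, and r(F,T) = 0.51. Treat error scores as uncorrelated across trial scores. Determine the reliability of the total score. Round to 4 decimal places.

Var(S+G+F+T) = 4 + 2·[0.42 + 0.38 + 0.42 + 0.48 + 0.14 + 0.51] = 4 + 4.7 = 8.7.
Under uncorrelated errors the observed covariances equal the true-score covariances, so only the own-variance terms attenuate.
True-score variance = [0.88 + 0.88 + 0.71 + 0.57] + 4.7 = 3.04 + 4.7 = 7.74.
Reliability = 7.74 / 8.7 = 0.8897.

0.8897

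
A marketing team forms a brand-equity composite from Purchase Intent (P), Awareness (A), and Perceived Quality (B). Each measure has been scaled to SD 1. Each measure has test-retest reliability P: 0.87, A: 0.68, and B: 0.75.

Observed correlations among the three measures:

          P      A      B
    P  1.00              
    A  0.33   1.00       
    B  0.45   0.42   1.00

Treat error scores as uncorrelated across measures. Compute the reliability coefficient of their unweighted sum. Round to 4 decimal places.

Var(P+A+B) = 3 + 2·[0.33 + 0.45 + 0.42] = 3 + 2.4 = 5.4.
With uncorrelated errors the cross-covariances are all true-score covariance, so they carry over unchanged; only the diagonal terms shrink to ρᵢσᵢ².
True-score variance = [0.87 + 0.68 + 0.75] + 2.4 = 2.3 + 2.4 = 4.7.
Reliability = 4.7 / 5.4 = 0.8704.

0.8704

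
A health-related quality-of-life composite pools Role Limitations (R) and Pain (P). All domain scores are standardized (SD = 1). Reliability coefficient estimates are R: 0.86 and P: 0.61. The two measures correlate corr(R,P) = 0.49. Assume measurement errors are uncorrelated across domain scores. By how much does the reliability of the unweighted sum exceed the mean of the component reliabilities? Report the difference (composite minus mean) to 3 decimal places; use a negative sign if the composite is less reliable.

0.087

Var(sum) = 2 + 0.98 = 2.98; true-score variance = 1.47 + 0.98 = 2.45; composite reliability = 0.8221.
Mean component reliability = 0.7350.
Difference = 0.8221 − 0.7350 = 0.087.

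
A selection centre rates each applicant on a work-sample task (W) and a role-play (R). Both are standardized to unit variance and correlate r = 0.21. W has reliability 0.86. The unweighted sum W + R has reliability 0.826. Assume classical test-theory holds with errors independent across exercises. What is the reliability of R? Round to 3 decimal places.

Var(W+R) = 2 + 2·0.21 = 2.420.
True-score variance = ρ_W + ρ_R + 2·0.21, so 0.826 = (0.86 + ρ_R + 0.42) / 2.420.
ρ_R = 0.826·2.420 − 0.86 − 0.42 = 0.719.

0.719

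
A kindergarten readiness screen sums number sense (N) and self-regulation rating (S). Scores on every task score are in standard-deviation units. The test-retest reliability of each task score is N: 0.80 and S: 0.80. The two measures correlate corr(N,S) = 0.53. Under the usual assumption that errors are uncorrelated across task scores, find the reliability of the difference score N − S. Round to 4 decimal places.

0.5745

Var(N−S) = 1 + 1 − 2·0.53 = 2 − 1.06 = 0.94.
Under uncorrelated errors the observed covariances equal the true-score covariances, so only the own-variance terms attenuate.
True-score variance = [0.80 + 0.80] − 1.06 = 1.6 − 1.06 = 0.54.
Reliability = 0.54 / 0.94 = 0.5745.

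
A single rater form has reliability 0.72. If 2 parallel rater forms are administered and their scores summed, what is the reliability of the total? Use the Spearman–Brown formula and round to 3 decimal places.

ρ_k = kρ / (1 + (k−1)ρ) = 2·0.72 / (1 + 1·0.72) = 1.440 / 1.720 = 0.837.

0.837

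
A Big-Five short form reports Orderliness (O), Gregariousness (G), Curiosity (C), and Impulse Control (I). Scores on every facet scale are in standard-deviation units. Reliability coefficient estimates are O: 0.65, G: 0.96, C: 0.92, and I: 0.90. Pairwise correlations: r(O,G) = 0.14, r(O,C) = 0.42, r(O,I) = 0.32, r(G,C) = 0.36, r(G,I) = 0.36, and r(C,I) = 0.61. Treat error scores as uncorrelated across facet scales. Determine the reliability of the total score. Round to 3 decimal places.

0.932

Var(O+G+C+I) = 4 + 2·[0.14 + 0.42 + 0.32 + 0.36 + 0.36 + 0.61] = 4 + 4.42 = 8.42.
With uncorrelated errors the cross-covariances are all true-score covariance, so they carry over unchanged; only the diagonal terms shrink to ρᵢσᵢ².
True-score variance = [0.65 + 0.96 + 0.92 + 0.90] + 4.42 = 3.43 + 4.42 = 7.85.
Reliability = 7.85 / 8.42 = 0.932.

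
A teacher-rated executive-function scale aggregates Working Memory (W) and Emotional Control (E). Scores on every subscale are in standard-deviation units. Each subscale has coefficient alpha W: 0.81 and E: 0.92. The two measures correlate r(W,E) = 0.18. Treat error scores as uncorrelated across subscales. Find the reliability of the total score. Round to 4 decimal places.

Var(W+E) = 2 + 2·[0.18] = 2 + 0.36 = 2.36.
With uncorrelated errors the cross-covariances are all true-score covariance, so they carry over unchanged; only the diagonal terms shrink to ρᵢσᵢ².
True-score variance = [0.81 + 0.92] + 0.36 = 1.73 + 0.36 = 2.09.
Reliability = 2.09 / 2.36 = 0.8856.

0.8856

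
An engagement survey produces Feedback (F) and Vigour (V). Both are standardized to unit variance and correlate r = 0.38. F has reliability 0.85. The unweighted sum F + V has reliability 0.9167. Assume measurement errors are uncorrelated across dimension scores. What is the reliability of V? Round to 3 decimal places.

Var(F+V) = 2 + 2·0.38 = 2.760.
True-score variance = ρ_F + ρ_V + 2·0.38, so 0.9167 = (0.85 + ρ_V + 0.76) / 2.760.
ρ_V = 0.9167·2.760 − 0.85 − 0.76 = 0.920.

0.920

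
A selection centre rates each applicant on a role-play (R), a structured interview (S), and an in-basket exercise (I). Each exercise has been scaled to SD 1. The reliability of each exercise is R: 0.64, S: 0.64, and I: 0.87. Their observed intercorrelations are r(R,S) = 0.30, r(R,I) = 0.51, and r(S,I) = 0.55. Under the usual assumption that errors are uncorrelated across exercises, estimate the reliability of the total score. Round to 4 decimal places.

0.8514

Var(R+S+I) = 3 + 2·[0.30 + 0.51 + 0.55] = 3 + 2.72 = 5.72.
With uncorrelated errors the cross-covariances are all true-score covariance, so they carry over unchanged; only the diagonal terms shrink to ρᵢσᵢ².
True-score variance = [0.64 + 0.64 + 0.87] + 2.72 = 2.15 + 2.72 = 4.87.
Reliability = 4.87 / 5.72 = 0.8514.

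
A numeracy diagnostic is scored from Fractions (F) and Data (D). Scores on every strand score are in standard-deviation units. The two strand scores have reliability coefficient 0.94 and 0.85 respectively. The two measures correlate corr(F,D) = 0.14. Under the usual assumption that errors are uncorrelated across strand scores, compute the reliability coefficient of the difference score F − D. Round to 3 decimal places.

0.878

Var(F−D) = 1 + 1 − 2·0.14 = 2 − 0.28 = 1.72.
Under uncorrelated errors the observed covariances equal the true-score covariances, so only the own-variance terms attenuate.
True-score variance = [0.94 + 0.85] − 0.28 = 1.79 − 0.28 = 1.51.
Reliability = 1.51 / 1.72 = 0.878.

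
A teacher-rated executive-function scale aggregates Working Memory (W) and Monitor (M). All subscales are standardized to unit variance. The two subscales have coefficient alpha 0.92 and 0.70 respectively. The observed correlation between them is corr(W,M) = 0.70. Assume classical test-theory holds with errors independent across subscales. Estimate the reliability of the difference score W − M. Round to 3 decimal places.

0.367

Var(W−M) = 1 + 1 − 2·0.70 = 2 − 1.4 = 0.6.
With uncorrelated errors the cross-covariances are all true-score covariance, so they carry over unchanged; only the diagonal terms shrink to ρᵢσᵢ².
True-score variance = [0.92 + 0.70] − 1.4 = 1.62 − 1.4 = 0.22.
Reliability = 0.22 / 0.6 = 0.367.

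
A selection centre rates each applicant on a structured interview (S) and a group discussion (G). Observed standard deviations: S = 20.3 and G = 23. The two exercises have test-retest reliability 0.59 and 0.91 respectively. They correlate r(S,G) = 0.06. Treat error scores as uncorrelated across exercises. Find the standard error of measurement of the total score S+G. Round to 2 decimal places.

Var(total) = 941.09 + 56.028 = 997.118.
True-score variance = 724.523 + 56.028 = 780.551, so reliability = 0.7828.
Error variance = 997.118 − 780.551 = 216.567; SEM = √216.567 = 14.72.

14.72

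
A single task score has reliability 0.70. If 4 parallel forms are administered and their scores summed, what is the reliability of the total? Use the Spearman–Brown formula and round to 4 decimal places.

0.9032

ρ_k = kρ / (1 + (k−1)ρ) = 4·0.70 / (1 + 3·0.70) = 2.800 / 3.100 = 0.9032.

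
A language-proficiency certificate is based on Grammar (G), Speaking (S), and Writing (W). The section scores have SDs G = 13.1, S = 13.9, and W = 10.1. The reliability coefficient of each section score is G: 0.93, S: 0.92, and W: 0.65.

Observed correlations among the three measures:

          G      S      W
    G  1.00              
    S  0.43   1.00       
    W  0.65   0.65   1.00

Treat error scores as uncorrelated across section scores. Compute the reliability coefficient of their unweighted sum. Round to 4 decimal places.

0.9354

Var(G+S+W) = 13.1² + 13.9² + 10.1² + 2·[13.1·13.9·0.43 + 13.1·10.1·0.65 + 13.9·10.1·0.65] = 466.83 + 511.107 = 977.937.
Under uncorrelated errors the observed covariances equal the true-score covariances, so only the own-variance terms attenuate.
True-score variance = [13.1²·0.93 + 13.9²·0.92 + 10.1²·0.65] + 511.107 = 403.657 + 511.107 = 914.764.
Reliability = 914.764 / 977.937 = 0.9354.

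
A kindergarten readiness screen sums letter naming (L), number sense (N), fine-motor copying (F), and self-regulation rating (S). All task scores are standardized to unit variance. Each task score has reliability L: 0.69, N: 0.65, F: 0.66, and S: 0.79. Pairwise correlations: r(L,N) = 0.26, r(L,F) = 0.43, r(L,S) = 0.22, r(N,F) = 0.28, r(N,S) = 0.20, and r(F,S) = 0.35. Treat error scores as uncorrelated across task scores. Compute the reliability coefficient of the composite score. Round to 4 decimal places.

0.8382

Var(L+N+F+S) = 4 + 2·[0.26 + 0.43 + 0.22 + 0.28 + 0.20 + 0.35] = 4 + 3.48 = 7.48.
Because errors are independent across components, Cov(Tᵢ,Tⱼ) = Cov(Xᵢ,Xⱼ); the off-diagonal part of the true-score variance is the same as above.
True-score variance = [0.69 + 0.65 + 0.66 + 0.79] + 3.48 = 2.79 + 3.48 = 6.27.
Reliability = 6.27 / 7.48 = 0.8382.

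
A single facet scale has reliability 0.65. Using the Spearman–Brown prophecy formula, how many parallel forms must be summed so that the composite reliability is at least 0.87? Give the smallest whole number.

k ≥ ρ*(1−ρ₁)/(ρ₁(1−ρ*)) = 0.87·0.35 / (0.65·0.13) = 3.604.
Smallest integer k = 4.

4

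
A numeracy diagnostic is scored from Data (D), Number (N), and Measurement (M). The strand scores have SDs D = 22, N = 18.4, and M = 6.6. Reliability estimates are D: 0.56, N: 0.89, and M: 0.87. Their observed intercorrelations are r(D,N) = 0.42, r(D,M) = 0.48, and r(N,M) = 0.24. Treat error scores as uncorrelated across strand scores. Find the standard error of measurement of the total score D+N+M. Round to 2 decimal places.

16.00

Var(total) = 866.12 + 537.715 = 1403.84.
True-score variance = 610.256 + 537.715 = 1147.97, so reliability = 0.8177.
Error variance = 1403.84 − 1147.97 = 255.864; SEM = √255.864 = 16.00.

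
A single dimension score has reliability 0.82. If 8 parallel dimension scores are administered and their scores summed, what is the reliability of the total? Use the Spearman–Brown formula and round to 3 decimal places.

ρ_k = kρ / (1 + (k−1)ρ) = 8·0.82 / (1 + 7·0.82) = 6.560 / 6.740 = 0.973.

0.973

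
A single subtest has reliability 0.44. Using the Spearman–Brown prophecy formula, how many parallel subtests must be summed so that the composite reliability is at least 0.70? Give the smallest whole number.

3

k ≥ ρ*(1−ρ₁)/(ρ₁(1−ρ*)) = 0.70·0.56 / (0.44·0.30) = 2.970.
Smallest integer k = 3.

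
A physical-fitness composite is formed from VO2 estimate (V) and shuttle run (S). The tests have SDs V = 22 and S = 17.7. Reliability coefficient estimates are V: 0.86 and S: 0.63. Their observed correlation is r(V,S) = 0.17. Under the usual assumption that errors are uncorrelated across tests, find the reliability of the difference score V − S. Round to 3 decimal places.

0.724

Var(V−S) = 22² + 17.7² − 2·22·17.7·0.17 = 797.29 − 132.396 = 664.894.
Because errors are independent across components, Cov(Tᵢ,Tⱼ) = Cov(Xᵢ,Xⱼ); the off-diagonal part of the true-score variance is the same as above.
True-score variance = [22²·0.86 + 17.7²·0.63] − 132.396 = 613.613 − 132.396 = 481.217.
Reliability = 481.217 / 664.894 = 0.724.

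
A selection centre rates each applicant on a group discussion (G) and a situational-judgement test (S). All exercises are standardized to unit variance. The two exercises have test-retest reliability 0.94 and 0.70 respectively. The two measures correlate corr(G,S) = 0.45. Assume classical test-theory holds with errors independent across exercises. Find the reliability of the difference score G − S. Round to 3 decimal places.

0.673

Var(G−S) = 1 + 1 − 2·0.45 = 2 − 0.9 = 1.1.
Because errors are independent across components, Cov(Tᵢ,Tⱼ) = Cov(Xᵢ,Xⱼ); the off-diagonal part of the true-score variance is the same as above.
True-score variance = [0.94 + 0.70] − 0.9 = 1.64 − 0.9 = 0.74.
Reliability = 0.74 / 1.1 = 0.673.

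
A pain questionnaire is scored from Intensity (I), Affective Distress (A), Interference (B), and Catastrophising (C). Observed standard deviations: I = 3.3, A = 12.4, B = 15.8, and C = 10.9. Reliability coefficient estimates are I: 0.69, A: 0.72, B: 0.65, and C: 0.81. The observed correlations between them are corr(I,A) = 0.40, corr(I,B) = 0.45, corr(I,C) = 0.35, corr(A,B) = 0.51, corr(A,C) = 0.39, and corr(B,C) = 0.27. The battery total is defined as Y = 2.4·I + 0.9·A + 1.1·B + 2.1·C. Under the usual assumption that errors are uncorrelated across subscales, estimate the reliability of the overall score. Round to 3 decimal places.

0.867

Var(Y) = 2.4²·3.3² + 0.9²·12.4² + 1.1²·15.8² + 2.1²·10.9² + 2·[2.16·3.3·12.4·0.40 + 2.64·3.3·15.8·0.45 + 5.04·3.3·10.9·0.35 + 0.99·12.4·15.8·0.51 + 1.89·12.4·10.9·0.39 + 2.31·15.8·10.9·0.27] = 1013.29 + 933.417 = 1946.71.
Under uncorrelated errors the observed covariances equal the true-score covariances, so only the own-variance terms attenuate.
True-score variance = [2.4²·3.3²·0.69 + 0.9²·12.4²·0.72 + 1.1²·15.8²·0.65 + 2.1²·10.9²·0.81] + 933.417 = 753.697 + 933.417 = 1687.11.
Reliability = 1687.11 / 1946.71 = 0.867.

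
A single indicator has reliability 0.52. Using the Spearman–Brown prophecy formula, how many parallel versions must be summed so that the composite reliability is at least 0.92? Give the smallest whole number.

k ≥ ρ*(1−ρ₁)/(ρ₁(1−ρ*)) = 0.92·0.48 / (0.52·0.08) = 10.615.
Smallest integer k = 11.

11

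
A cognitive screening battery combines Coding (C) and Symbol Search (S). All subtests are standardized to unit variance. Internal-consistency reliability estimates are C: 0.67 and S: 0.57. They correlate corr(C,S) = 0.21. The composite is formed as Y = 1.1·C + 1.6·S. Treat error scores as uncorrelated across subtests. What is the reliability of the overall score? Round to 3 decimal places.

0.667

Var(Y) = 1.1² + 1.6² + 2·[1.76·0.21] = 3.77 + 0.7392 = 4.5092.
With uncorrelated errors the cross-covariances are all true-score covariance, so they carry over unchanged; only the diagonal terms shrink to ρᵢσᵢ².
True-score variance = [1.1²·0.67 + 1.6²·0.57] + 0.7392 = 2.2699 + 0.7392 = 3.0091.
Reliability = 3.0091 / 4.5092 = 0.667.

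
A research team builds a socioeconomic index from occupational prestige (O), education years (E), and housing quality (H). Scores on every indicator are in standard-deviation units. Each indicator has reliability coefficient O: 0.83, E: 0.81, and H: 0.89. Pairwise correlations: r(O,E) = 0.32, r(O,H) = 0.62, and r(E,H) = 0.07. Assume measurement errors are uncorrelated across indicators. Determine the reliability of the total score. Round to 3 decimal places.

Var(O+E+H) = 3 + 2·[0.32 + 0.62 + 0.07] = 3 + 2.02 = 5.02.
Under uncorrelated errors the observed covariances equal the true-score covariances, so only the own-variance terms attenuate.
True-score variance = [0.83 + 0.81 + 0.89] + 2.02 = 2.53 + 2.02 = 4.55.
Reliability = 4.55 / 5.02 = 0.906.

0.906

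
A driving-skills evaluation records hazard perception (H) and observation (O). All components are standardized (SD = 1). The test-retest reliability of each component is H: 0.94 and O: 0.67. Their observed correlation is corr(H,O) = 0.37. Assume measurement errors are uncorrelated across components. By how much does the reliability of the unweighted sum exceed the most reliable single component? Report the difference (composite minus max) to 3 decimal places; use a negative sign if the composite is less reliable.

Var(sum) = 2 + 0.74 = 2.74; true-score variance = 1.61 + 0.74 = 2.35; composite reliability = 0.8577.
Max component reliability = 0.9400.
Difference = 0.8577 − 0.9400 = -0.082.

-0.082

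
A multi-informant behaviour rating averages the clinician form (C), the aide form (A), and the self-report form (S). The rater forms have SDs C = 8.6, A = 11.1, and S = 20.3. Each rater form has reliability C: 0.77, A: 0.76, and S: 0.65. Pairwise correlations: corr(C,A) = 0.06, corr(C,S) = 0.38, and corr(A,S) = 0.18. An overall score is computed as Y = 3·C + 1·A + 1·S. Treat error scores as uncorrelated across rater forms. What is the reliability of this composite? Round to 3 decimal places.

Var(Y) = 3²·8.6² + 11.1² + 20.3² + 2·[3·8.6·11.1·0.06 + 3·8.6·20.3·0.38 + 11.1·20.3·0.18] = 1200.94 + 513.527 = 1714.47.
With uncorrelated errors the cross-covariances are all true-score covariance, so they carry over unchanged; only the diagonal terms shrink to ρᵢσᵢ².
True-score variance = [3²·8.6²·0.77 + 11.1²·0.76 + 20.3²·0.65] + 513.527 = 874.041 + 513.527 = 1387.57.
Reliability = 1387.57 / 1714.47 = 0.809.

0.809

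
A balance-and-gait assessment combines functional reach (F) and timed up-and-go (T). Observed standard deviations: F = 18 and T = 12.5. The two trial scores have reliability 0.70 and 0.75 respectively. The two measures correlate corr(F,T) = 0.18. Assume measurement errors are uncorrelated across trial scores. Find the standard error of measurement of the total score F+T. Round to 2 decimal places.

11.67

Var(total) = 480.25 + 81 = 561.25.
True-score variance = 343.987 + 81 = 424.987, so reliability = 0.7572.
Error variance = 561.25 − 424.987 = 136.263; SEM = √136.263 = 11.67.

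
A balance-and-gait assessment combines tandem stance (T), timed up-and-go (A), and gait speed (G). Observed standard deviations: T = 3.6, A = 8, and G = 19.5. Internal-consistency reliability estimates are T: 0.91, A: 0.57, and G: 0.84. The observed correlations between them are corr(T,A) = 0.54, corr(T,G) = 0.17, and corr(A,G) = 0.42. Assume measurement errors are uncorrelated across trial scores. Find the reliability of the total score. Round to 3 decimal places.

Var(T+A+G) = 3.6² + 8² + 19.5² + 2·[3.6·8·0.54 + 3.6·19.5·0.17 + 8·19.5·0.42] = 457.21 + 186.012 = 643.222.
With uncorrelated errors the cross-covariances are all true-score covariance, so they carry over unchanged; only the diagonal terms shrink to ρᵢσᵢ².
True-score variance = [3.6²·0.91 + 8²·0.57 + 19.5²·0.84] + 186.012 = 367.684 + 186.012 = 553.696.
Reliability = 553.696 / 643.222 = 0.861.

0.861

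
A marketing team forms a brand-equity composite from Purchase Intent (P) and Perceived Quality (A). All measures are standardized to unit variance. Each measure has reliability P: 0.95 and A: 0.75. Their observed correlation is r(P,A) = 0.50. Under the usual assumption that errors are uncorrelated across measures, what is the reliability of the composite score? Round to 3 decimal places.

0.900

Var(P+A) = 2 + 2·[0.50] = 2 + 1 = 3.
Under uncorrelated errors the observed covariances equal the true-score covariances, so only the own-variance terms attenuate.
True-score variance = [0.95 + 0.75] + 1 = 1.7 + 1 = 2.7.
Reliability = 2.7 / 3 = 0.900.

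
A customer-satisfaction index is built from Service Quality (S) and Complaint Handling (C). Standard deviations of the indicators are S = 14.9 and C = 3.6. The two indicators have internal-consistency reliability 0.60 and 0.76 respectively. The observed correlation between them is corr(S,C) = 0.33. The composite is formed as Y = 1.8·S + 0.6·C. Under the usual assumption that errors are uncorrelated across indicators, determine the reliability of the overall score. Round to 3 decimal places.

0.621

Var(Y) = 1.8²·14.9² + 0.6²·3.6² + 2·[1.08·14.9·3.6·0.33] = 723.978 + 38.2346 = 762.213.
Because errors are independent across components, Cov(Tᵢ,Tⱼ) = Cov(Xᵢ,Xⱼ); the off-diagonal part of the true-score variance is the same as above.
True-score variance = [1.8²·14.9²·0.60 + 0.6²·3.6²·0.76] + 38.2346 = 435.133 + 38.2346 = 473.368.
Reliability = 473.368 / 762.213 = 0.621.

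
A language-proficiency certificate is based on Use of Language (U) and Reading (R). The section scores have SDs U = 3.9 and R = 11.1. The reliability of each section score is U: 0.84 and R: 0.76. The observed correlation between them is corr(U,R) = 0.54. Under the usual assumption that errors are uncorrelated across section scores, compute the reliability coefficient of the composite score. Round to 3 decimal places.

Var(U+R) = 3.9² + 11.1² + 2·[3.9·11.1·0.54] = 138.42 + 46.7532 = 185.173.
With uncorrelated errors the cross-covariances are all true-score covariance, so they carry over unchanged; only the diagonal terms shrink to ρᵢσᵢ².
True-score variance = [3.9²·0.84 + 11.1²·0.76] + 46.7532 = 106.416 + 46.7532 = 153.169.
Reliability = 153.169 / 185.173 = 0.827.

0.827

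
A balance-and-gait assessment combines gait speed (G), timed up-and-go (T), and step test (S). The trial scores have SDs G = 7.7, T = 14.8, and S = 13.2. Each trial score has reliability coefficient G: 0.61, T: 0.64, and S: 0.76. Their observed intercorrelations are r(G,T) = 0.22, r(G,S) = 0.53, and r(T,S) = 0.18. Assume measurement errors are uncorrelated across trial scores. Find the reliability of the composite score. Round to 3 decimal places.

0.789

Var(G+T+S) = 7.7² + 14.8² + 13.2² + 2·[7.7·14.8·0.22 + 7.7·13.2·0.53 + 14.8·13.2·0.18] = 452.57 + 228.21 = 680.78.
Under uncorrelated errors the observed covariances equal the true-score covariances, so only the own-variance terms attenuate.
True-score variance = [7.7²·0.61 + 14.8²·0.64 + 13.2²·0.76] + 228.21 = 308.775 + 228.21 = 536.985.
Reliability = 536.985 / 680.78 = 0.789.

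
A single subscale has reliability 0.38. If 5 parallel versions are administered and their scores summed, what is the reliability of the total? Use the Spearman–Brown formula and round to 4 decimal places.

0.7540

ρ_k = kρ / (1 + (k−1)ρ) = 5·0.38 / (1 + 4·0.38) = 1.900 / 2.520 = 0.7540.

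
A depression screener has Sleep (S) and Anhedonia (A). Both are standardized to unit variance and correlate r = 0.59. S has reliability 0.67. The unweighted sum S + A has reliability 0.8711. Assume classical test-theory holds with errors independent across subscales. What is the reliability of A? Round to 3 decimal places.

Var(S+A) = 2 + 2·0.59 = 3.180.
True-score variance = ρ_S + ρ_A + 2·0.59, so 0.8711 = (0.67 + ρ_A + 1.18) / 3.180.
ρ_A = 0.8711·3.180 − 0.67 − 1.18 = 0.920.

0.920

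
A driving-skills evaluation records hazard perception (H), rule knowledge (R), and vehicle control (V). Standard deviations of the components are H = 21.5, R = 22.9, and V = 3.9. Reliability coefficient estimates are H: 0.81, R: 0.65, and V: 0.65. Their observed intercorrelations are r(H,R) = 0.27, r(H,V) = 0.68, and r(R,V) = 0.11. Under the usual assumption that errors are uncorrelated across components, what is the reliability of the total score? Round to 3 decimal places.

0.803

Var(H+R+V) = 21.5² + 22.9² + 3.9² + 2·[21.5·22.9·0.27 + 21.5·3.9·0.68 + 22.9·3.9·0.11] = 1001.87 + 399.553 = 1401.42.
Under uncorrelated errors the observed covariances equal the true-score covariances, so only the own-variance terms attenuate.
True-score variance = [21.5²·0.81 + 22.9²·0.65 + 3.9²·0.65] + 399.553 = 725.175 + 399.553 = 1124.73.
Reliability = 1124.73 / 1401.42 = 0.803.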